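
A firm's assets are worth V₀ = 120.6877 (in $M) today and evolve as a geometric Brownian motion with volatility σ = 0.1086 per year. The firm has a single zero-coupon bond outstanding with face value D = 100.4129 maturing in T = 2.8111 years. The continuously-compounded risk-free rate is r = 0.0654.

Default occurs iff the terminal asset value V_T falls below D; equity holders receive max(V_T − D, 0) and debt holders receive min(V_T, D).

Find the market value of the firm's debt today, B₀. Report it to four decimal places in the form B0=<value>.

d₁ = [ln(V₀/D) + (r + σ²/2)T] / (σ√T)
   = [ln(120.6877/100.4129) + (0.0654 + 0.5·0.1086²)·2.8111] / (0.1086·√2.8111)
   = [0.183916 + 0.200423] / 0.182082 = 2.110794
d₂ = d₁ − σ√T = 2.110794 − 0.182082 = 1.928712
N(d₁) = 0.982605,  N(d₂) = 0.973117,  e^(−rT) = 0.832064
E₀ = V₀·N(d₁) − D·e^(−rT)·N(d₂)
   = 120.6877·0.982605 − 100.4129·0.832064·0.973117 = 37.284480
B₀ = V₀ − E₀ = 120.6877 − 37.284480 = 83.403220

B0=83.4032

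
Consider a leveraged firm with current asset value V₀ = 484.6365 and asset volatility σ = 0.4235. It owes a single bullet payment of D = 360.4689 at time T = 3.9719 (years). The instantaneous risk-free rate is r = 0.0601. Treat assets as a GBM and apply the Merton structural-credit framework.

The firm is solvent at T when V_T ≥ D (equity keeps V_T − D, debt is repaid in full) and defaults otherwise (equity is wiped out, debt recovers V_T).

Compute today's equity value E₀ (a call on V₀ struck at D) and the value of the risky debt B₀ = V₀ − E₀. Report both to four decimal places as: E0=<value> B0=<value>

E0=248.3374 B0=236.2991

d₁ = [ln(V₀/D) + (r + σ²/2)T] / (σ√T)
   = [ln(484.6365/360.4689) + (0.0601 + 0.5·0.4235²)·3.9719] / (0.4235·√3.9719)
   = [0.295993 + 0.594896] / 0.844020 = 1.055531
d₂ = d₁ − σ√T = 1.055531 − 0.844020 = 0.211512
N(d₁) = 0.854409,  N(d₂) = 0.583756,  e^(−rT) = 0.787642
E₀ = V₀·N(d₁) − D·e^(−rT)·N(d₂)
   = 484.6365·0.854409 − 360.4689·0.787642·0.583756 = 248.337365
B₀ = V₀ − E₀ = 484.6365 − 248.337365 = 236.299135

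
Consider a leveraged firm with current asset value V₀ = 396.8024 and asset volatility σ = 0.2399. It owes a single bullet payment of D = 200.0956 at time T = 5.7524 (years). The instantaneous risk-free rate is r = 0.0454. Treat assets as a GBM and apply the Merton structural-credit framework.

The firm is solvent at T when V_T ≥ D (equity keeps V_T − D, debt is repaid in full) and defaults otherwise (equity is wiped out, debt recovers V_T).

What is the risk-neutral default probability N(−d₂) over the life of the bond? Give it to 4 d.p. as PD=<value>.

d₁ = [ln(V₀/D) + (r + σ²/2)T] / (σ√T)
   = [ln(396.8024/200.0956) + (0.0454 + 0.5·0.2399²)·5.7524] / (0.2399·√5.7524)
   = [0.684643 + 0.426690] / 0.575380 = 1.931477
d₂ = d₁ − σ√T = 1.931477 − 0.575380 = 1.356097
risk-neutral PD = N(−d₂) = N(-1.356097) = 0.087534

PD=0.0875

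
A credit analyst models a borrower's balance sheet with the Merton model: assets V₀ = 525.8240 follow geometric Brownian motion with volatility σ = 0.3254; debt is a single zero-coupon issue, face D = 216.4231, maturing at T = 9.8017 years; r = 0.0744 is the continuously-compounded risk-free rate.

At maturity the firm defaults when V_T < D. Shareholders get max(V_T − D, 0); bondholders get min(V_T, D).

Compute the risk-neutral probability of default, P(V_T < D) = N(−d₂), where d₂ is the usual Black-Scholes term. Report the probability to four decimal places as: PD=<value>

d₁ = [ln(V₀/D) + (r + σ²/2)T] / (σ√T)
   = [ln(525.8240/216.4231) + (0.0744 + 0.5·0.3254²)·9.8017] / (0.3254·√9.8017)
   = [0.887731 + 1.248174] / 1.018751 = 2.096591
d₂ = d₁ − σ√T = 2.096591 − 1.018751 = 1.077839
risk-neutral PD = N(−d₂) = N(-1.077839) = 0.140553

PD=0.1406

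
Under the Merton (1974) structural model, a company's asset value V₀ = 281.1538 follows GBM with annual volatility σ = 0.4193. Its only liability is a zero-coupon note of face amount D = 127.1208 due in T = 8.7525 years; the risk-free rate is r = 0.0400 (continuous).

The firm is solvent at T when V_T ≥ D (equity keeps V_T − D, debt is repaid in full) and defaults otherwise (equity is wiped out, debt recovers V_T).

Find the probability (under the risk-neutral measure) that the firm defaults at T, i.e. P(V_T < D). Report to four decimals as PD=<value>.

PD=0.3814

d₁ = [ln(V₀/D) + (r + σ²/2)T] / (σ√T)
   = [ln(281.1538/127.1208) + (0.0400 + 0.5·0.4193²)·8.7525] / (0.4193·√8.7525)
   = [0.793764 + 1.119499] / 1.240483 = 1.542353
d₂ = d₁ − σ√T = 1.542353 − 1.240483 = 0.301870
risk-neutral PD = N(−d₂) = N(-0.301870) = 0.381376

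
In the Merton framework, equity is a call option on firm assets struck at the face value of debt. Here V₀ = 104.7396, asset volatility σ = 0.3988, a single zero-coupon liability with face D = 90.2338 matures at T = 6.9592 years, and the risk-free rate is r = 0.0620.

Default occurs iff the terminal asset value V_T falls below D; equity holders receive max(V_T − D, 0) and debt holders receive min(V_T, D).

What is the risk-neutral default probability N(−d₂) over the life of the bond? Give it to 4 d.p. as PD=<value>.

PD=0.4897

d₁ = [ln(V₀/D) + (r + σ²/2)T] / (σ√T)
   = [ln(104.7396/90.2338) + (0.0620 + 0.5·0.3988²)·6.9592] / (0.3988·√6.9592)
   = [0.149073 + 0.984871] / 1.052046 = 1.077846
d₂ = d₁ − σ√T = 1.077846 − 1.052046 = 0.025800
risk-neutral PD = N(−d₂) = N(-0.025800) = 0.489708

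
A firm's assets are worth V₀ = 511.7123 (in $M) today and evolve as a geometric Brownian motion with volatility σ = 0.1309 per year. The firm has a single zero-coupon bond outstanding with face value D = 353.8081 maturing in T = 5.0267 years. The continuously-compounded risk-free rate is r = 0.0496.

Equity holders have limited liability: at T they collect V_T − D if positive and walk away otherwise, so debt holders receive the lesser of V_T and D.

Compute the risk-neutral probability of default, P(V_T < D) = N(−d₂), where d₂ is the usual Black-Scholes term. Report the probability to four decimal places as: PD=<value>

PD=0.0250

d₁ = [ln(V₀/D) + (r + σ²/2)T] / (σ√T)
   = [ln(511.7123/353.8081) + (0.0496 + 0.5·0.1309²)·5.0267] / (0.1309·√5.0267)
   = [0.369008 + 0.292390] / 0.293482 = 2.253625
d₂ = d₁ − σ√T = 2.253625 − 0.293482 = 1.960144
risk-neutral PD = N(−d₂) = N(-1.960144) = 0.024990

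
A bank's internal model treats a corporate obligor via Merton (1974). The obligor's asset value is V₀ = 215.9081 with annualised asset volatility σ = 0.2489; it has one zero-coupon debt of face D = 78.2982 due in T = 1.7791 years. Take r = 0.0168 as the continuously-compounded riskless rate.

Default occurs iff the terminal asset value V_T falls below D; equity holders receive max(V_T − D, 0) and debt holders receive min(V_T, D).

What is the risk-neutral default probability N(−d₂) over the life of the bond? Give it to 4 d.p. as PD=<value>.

d₁ = [ln(V₀/D) + (r + σ²/2)T] / (σ√T)
   = [ln(215.9081/78.2982) + (0.0168 + 0.5·0.2489²)·1.7791] / (0.2489·√1.7791)
   = [1.014328 + 0.084998] / 0.331990 = 3.311322
d₂ = d₁ − σ√T = 3.311322 − 0.331990 = 2.979331
risk-neutral PD = N(−d₂) = N(-2.979331) = 0.001444

PD=0.0014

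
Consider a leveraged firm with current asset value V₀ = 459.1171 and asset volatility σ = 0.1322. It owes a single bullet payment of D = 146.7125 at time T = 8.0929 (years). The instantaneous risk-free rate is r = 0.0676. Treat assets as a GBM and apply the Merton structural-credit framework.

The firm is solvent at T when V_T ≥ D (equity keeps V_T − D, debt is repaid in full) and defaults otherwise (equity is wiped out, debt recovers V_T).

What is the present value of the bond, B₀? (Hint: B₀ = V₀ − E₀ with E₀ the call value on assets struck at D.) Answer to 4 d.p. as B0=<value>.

d₁ = [ln(V₀/D) + (r + σ²/2)T] / (σ√T)
   = [ln(459.1171/146.7125) + (0.0676 + 0.5·0.1322²)·8.0929] / (0.1322·√8.0929)
   = [1.140830 + 0.617799] / 0.376083 = 4.676176
d₂ = d₁ − σ√T = 4.676176 − 0.376083 = 4.300093
N(d₁) = 0.999999,  N(d₂) = 0.999991,  e^(−rT) = 0.578637
E₀ = V₀·N(d₁) − D·e^(−rT)·N(d₂)
   = 459.1171·0.999999 − 146.7125·0.578637·0.999991 = 374.223881
B₀ = V₀ − E₀ = 459.1171 − 374.223881 = 84.893219

B0=84.8932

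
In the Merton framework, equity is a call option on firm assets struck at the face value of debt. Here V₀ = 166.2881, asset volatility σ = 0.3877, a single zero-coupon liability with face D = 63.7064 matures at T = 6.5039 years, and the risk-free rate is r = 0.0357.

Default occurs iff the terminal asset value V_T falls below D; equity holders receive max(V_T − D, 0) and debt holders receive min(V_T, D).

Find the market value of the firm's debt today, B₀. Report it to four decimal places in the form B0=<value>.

B0=45.8731

d₁ = [ln(V₀/D) + (r + σ²/2)T] / (σ√T)
   = [ln(166.2881/63.7064) + (0.0357 + 0.5·0.3877²)·6.5039] / (0.3877·√6.5039)
   = [0.959437 + 0.720994] / 0.988741 = 1.699566
d₂ = d₁ − σ√T = 1.699566 − 0.988741 = 0.710824
N(d₁) = 0.955394,  N(d₂) = 0.761403,  e^(−rT) = 0.792796
E₀ = V₀·N(d₁) − D·e^(−rT)·N(d₂)
   = 166.2881·0.955394 − 63.7064·0.792796·0.761403 = 120.415017
B₀ = V₀ − E₀ = 166.2881 − 120.415017 = 45.873083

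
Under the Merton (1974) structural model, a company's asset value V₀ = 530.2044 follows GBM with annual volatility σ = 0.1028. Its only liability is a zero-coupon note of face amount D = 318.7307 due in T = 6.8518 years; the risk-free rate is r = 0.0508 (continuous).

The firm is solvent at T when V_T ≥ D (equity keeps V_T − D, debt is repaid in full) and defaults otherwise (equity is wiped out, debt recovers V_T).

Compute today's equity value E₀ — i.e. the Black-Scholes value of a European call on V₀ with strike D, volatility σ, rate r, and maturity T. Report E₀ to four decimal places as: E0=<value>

d₁ = [ln(V₀/D) + (r + σ²/2)T] / (σ√T)
   = [ln(530.2044/318.7307) + (0.0508 + 0.5·0.1028²)·6.8518] / (0.1028·√6.8518)
   = [0.508916 + 0.384276] / 0.269089 = 3.319321
d₂ = d₁ − σ√T = 3.319321 − 0.269089 = 3.050233
N(d₁) = 0.999549,  N(d₂) = 0.998857,  e^(−rT) = 0.706048
E₀ = V₀·N(d₁) − D·e^(−rT)·N(d₂)
   = 530.2044·0.999549 − 318.7307·0.706048·0.998857 = 305.183161

E0=305.1832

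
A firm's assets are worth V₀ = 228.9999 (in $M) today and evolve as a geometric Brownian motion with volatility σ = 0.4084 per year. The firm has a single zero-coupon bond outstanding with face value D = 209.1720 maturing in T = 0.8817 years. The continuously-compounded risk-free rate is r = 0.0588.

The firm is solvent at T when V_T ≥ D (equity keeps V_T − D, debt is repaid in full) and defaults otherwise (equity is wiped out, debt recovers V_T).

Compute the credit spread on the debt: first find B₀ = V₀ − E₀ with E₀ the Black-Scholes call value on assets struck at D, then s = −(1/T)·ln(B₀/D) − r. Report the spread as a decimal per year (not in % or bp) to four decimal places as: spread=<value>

d₁ = [ln(V₀/D) + (r + σ²/2)T] / (σ√T)
   = [ln(228.9999/209.1720) + (0.0588 + 0.5·0.4084²)·0.8817] / (0.4084·√0.8817)
   = [0.090565 + 0.125374] / 0.383483 = 0.563097
d₂ = d₁ − σ√T = 0.563097 − 0.383483 = 0.179614
N(d₁) = 0.713316,  N(d₂) = 0.571272,  e^(−rT) = 0.949477
E₀ = V₀·N(d₁) − D·e^(−rT)·N(d₂)
   = 228.9999·0.713316 − 209.1720·0.949477·0.571272 = 49.892254
B₀ = V₀ − E₀ = 228.9999 − 49.892254 = 179.107646
spread = −(1/T)·ln(B₀/D) − r = −(1/0.8817)·ln(179.107646/209.1720) − 0.0588 = 0.11718943

spread=0.1172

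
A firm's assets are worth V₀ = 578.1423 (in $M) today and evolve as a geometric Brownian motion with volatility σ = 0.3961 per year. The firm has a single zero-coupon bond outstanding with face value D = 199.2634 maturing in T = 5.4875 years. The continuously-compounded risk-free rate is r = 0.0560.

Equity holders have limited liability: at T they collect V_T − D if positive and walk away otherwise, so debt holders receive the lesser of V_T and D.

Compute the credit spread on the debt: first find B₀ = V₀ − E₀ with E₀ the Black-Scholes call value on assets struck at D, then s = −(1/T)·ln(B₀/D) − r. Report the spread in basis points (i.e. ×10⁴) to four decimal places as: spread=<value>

spread=98.1174

d₁ = [ln(V₀/D) + (r + σ²/2)T] / (σ√T)
   = [ln(578.1423/199.2634) + (0.0560 + 0.5·0.3961²)·5.4875] / (0.3961·√5.4875)
   = [1.065192 + 0.737781] / 0.927881 = 1.943110
d₂ = d₁ − σ√T = 1.943110 − 0.927881 = 1.015229
N(d₁) = 0.973999,  N(d₂) = 0.845002,  e^(−rT) = 0.735430
E₀ = V₀·N(d₁) − D·e^(−rT)·N(d₂)
   = 578.1423·0.973999 − 199.2634·0.735430·0.845002 = 439.279606
B₀ = V₀ − E₀ = 578.1423 − 439.279606 = 138.862694
spread = −(1/T)·ln(B₀/D) − r = −(1/5.4875)·ln(138.862694/199.2634) − 0.0560 = 0.00981174
in basis points: 0.00981174 × 10⁴ = 98.1174 bp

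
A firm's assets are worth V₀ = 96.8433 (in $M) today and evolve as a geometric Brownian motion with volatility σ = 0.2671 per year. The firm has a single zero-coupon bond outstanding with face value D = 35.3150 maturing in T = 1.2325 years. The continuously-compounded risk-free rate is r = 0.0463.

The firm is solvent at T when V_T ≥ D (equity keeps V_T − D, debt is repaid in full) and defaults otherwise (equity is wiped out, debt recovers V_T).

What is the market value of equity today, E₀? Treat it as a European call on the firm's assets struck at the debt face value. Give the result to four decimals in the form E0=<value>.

E0=63.4878

d₁ = [ln(V₀/D) + (r + σ²/2)T] / (σ√T)
   = [ln(96.8433/35.3150) + (0.0463 + 0.5·0.2671²)·1.2325] / (0.2671·√1.2325)
   = [1.008786 + 0.101030] / 0.296529 = 3.742688
d₂ = d₁ − σ√T = 3.742688 − 0.296529 = 3.446159
N(d₁) = 0.999909,  N(d₂) = 0.999716,  e^(−rT) = 0.944533
E₀ = V₀·N(d₁) − D·e^(−rT)·N(d₂)
   = 96.8433·0.999909 − 35.3150·0.944533·0.999716 = 63.487788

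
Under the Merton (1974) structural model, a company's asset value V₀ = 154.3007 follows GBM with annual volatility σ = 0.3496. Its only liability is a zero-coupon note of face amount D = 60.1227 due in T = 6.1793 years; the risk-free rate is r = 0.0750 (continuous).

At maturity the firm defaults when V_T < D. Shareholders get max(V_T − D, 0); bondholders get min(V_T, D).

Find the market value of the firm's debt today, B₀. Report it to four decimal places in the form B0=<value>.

B0=36.4441

d₁ = [ln(V₀/D) + (r + σ²/2)T] / (σ√T)
   = [ln(154.3007/60.1227) + (0.0750 + 0.5·0.3496²)·6.1793] / (0.3496·√6.1793)
   = [0.942516 + 0.841065] / 0.869043 = 2.052351
d₂ = d₁ − σ√T = 2.052351 − 0.869043 = 1.183309
N(d₁) = 0.979932,  N(d₂) = 0.881657,  e^(−rT) = 0.629111
E₀ = V₀·N(d₁) − D·e^(−rT)·N(d₂)
   = 154.3007·0.979932 − 60.1227·0.629111·0.881657 = 117.856579
B₀ = V₀ − E₀ = 154.3007 − 117.856579 = 36.444121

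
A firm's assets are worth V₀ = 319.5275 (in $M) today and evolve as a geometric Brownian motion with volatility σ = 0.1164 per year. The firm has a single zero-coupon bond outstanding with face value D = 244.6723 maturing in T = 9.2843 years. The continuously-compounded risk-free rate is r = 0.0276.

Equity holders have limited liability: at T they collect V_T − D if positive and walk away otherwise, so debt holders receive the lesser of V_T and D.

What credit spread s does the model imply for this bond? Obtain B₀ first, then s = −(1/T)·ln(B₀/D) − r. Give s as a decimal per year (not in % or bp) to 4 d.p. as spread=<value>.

spread=0.0015

d₁ = [ln(V₀/D) + (r + σ²/2)T] / (σ√T)
   = [ln(319.5275/244.6723) + (0.0276 + 0.5·0.1164²)·9.2843] / (0.1164·√9.2843)
   = [0.266924 + 0.319143] / 0.354673 = 1.652416
d₂ = d₁ − σ√T = 1.652416 − 0.354673 = 1.297743
N(d₁) = 0.950775,  N(d₂) = 0.902812,  e^(−rT) = 0.773951
E₀ = V₀·N(d₁) − D·e^(−rT)·N(d₂)
   = 319.5275·0.950775 − 244.6723·0.773951·0.902812 = 132.838315
B₀ = V₀ − E₀ = 319.5275 − 132.838315 = 186.689185
spread = −(1/T)·ln(B₀/D) − r = −(1/9.2843)·ln(186.689185/244.6723) − 0.0276 = 0.00153248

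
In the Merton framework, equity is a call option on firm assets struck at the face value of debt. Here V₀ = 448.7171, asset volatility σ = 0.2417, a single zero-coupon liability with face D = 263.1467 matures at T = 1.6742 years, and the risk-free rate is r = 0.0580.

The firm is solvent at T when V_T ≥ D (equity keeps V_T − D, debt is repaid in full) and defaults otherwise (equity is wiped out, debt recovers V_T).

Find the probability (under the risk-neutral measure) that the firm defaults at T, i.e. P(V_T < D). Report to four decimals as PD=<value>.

d₁ = [ln(V₀/D) + (r + σ²/2)T] / (σ√T)
   = [ln(448.7171/263.1467) + (0.0580 + 0.5·0.2417²)·1.6742] / (0.2417·√1.6742)
   = [0.533681 + 0.146006] / 0.312738 = 2.173345
d₂ = d₁ − σ√T = 2.173345 − 0.312738 = 1.860607
risk-neutral PD = N(−d₂) = N(-1.860607) = 0.031400

PD=0.0314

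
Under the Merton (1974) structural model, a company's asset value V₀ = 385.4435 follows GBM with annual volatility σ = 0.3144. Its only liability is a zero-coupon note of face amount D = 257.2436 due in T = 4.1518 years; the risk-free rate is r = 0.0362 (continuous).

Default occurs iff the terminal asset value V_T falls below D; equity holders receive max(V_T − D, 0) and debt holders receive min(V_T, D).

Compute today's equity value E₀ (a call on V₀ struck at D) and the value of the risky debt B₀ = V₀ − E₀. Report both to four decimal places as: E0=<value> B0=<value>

d₁ = [ln(V₀/D) + (r + σ²/2)T] / (σ√T)
   = [ln(385.4435/257.2436) + (0.0362 + 0.5·0.3144²)·4.1518] / (0.3144·√4.1518)
   = [0.404371 + 0.355492] / 0.640620 = 1.186137
d₂ = d₁ − σ√T = 1.186137 − 0.640620 = 0.545517
N(d₁) = 0.882216,  N(d₂) = 0.707301,  e^(−rT) = 0.860454
E₀ = V₀·N(d₁) − D·e^(−rT)·N(d₂)
   = 385.4435·0.882216 − 257.2436·0.860454·0.707301 = 183.485969
B₀ = V₀ − E₀ = 385.4435 − 183.485969 = 201.957531

E0=183.4860 B0=201.9575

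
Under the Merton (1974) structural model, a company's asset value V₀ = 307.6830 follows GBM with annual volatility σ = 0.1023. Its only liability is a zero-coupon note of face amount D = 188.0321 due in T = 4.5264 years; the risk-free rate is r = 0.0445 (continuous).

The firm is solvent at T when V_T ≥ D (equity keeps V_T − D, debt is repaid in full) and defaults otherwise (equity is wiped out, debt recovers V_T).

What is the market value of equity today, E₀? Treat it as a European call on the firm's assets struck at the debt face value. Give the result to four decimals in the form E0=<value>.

d₁ = [ln(V₀/D) + (r + σ²/2)T] / (σ√T)
   = [ln(307.6830/188.0321) + (0.0445 + 0.5·0.1023²)·4.5264] / (0.1023·√4.5264)
   = [0.492457 + 0.225110] / 0.217647 = 3.296936
d₂ = d₁ − σ√T = 3.296936 − 0.217647 = 3.079289
N(d₁) = 0.999511,  N(d₂) = 0.998963,  e^(−rT) = 0.817565
E₀ = V₀·N(d₁) − D·e^(−rT)·N(d₂)
   = 307.6830·0.999511 − 188.0321·0.817565·0.998963 = 153.963642

E0=153.9636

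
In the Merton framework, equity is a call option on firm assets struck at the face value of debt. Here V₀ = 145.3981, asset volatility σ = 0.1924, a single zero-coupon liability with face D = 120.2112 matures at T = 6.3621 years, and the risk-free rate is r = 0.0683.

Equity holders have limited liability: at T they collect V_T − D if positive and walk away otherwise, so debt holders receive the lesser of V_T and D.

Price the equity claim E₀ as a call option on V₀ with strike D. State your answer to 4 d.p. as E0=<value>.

d₁ = [ln(V₀/D) + (r + σ²/2)T] / (σ√T)
   = [ln(145.3981/120.2112) + (0.0683 + 0.5·0.1924²)·6.3621] / (0.1924·√6.3621)
   = [0.190225 + 0.552287] / 0.485294 = 1.530024
d₂ = d₁ − σ√T = 1.530024 − 0.485294 = 1.044729
N(d₁) = 0.936995,  N(d₂) = 0.851926,  e^(−rT) = 0.647568
E₀ = V₀·N(d₁) − D·e^(−rT)·N(d₂)
   = 145.3981·0.936995 − 120.2112·0.647568·0.851926 = 69.919115

E0=69.9191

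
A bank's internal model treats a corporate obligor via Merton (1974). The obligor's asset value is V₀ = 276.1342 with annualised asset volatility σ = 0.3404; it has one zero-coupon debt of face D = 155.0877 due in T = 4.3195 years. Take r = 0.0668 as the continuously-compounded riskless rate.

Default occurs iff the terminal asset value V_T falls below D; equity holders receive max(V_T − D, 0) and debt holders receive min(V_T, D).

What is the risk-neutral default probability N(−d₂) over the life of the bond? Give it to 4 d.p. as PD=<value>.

PD=0.1923

d₁ = [ln(V₀/D) + (r + σ²/2)T] / (σ√T)
   = [ln(276.1342/155.0877) + (0.0668 + 0.5·0.3404²)·4.3195] / (0.3404·√4.3195)
   = [0.576896 + 0.538797] / 0.707467 = 1.577025
d₂ = d₁ − σ√T = 1.577025 − 0.707467 = 0.869558
risk-neutral PD = N(−d₂) = N(-0.869558) = 0.192271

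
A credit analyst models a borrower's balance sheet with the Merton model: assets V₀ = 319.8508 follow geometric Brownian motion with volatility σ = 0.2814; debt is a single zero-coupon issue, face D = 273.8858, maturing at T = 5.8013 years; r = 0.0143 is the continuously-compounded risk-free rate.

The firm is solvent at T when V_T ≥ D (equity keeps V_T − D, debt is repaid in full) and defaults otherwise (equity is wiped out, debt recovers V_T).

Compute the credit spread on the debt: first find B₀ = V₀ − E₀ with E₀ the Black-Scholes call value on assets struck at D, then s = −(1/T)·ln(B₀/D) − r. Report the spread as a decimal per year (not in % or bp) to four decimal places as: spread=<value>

d₁ = [ln(V₀/D) + (r + σ²/2)T] / (σ√T)
   = [ln(319.8508/273.8858) + (0.0143 + 0.5·0.2814²)·5.8013] / (0.2814·√5.8013)
   = [0.155143 + 0.312649] / 0.677777 = 0.690187
d₂ = d₁ − σ√T = 0.690187 − 0.677777 = 0.012410
N(d₁) = 0.754962,  N(d₂) = 0.504951,  e^(−rT) = 0.920389
E₀ = V₀·N(d₁) − D·e^(−rT)·N(d₂)
   = 319.8508·0.754962 − 273.8858·0.920389·0.504951 = 114.186327
B₀ = V₀ − E₀ = 319.8508 − 114.186327 = 205.664473
spread = −(1/T)·ln(B₀/D) − r = −(1/5.8013)·ln(205.664473/273.8858) − 0.0143 = 0.03507948

spread=0.0351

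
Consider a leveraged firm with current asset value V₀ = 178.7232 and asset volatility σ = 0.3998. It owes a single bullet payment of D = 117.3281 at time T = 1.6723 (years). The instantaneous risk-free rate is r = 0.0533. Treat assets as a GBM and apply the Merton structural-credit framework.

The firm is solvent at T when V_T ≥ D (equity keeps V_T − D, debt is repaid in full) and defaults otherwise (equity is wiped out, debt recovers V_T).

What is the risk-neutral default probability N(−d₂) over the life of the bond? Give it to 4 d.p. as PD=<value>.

PD=0.2333

d₁ = [ln(V₀/D) + (r + σ²/2)T] / (σ√T)
   = [ln(178.7232/117.3281) + (0.0533 + 0.5·0.3998²)·1.6723] / (0.3998·√1.6723)
   = [0.420864 + 0.222784] / 0.517011 = 1.244940
d₂ = d₁ − σ√T = 1.244940 − 0.517011 = 0.727929
risk-neutral PD = N(−d₂) = N(-0.727929) = 0.233329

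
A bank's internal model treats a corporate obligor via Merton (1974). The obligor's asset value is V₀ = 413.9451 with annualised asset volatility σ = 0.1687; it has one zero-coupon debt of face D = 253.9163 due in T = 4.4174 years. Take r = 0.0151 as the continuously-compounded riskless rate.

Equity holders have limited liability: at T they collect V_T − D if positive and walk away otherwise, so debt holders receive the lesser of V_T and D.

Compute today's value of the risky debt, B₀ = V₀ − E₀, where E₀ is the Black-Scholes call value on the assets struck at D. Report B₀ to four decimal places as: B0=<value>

d₁ = [ln(V₀/D) + (r + σ²/2)T] / (σ√T)
   = [ln(413.9451/253.9163) + (0.0151 + 0.5·0.1687²)·4.4174] / (0.1687·√4.4174)
   = [0.488729 + 0.129562] / 0.354567 = 1.743789
d₂ = d₁ − σ√T = 1.743789 − 0.354567 = 1.389222
N(d₁) = 0.959402,  N(d₂) = 0.917617,  e^(−rT) = 0.935473
E₀ = V₀·N(d₁) − D·e^(−rT)·N(d₂)
   = 413.9451·0.959402 − 253.9163·0.935473·0.917617 = 179.176382
B₀ = V₀ − E₀ = 413.9451 − 179.176382 = 234.768718

B0=234.7687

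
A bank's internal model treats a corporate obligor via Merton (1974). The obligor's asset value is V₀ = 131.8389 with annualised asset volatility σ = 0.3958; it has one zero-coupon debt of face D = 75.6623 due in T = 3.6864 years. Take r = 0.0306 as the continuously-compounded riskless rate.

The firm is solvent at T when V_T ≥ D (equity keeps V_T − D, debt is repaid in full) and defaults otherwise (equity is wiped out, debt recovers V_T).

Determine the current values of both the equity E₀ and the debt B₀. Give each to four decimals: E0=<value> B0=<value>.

d₁ = [ln(V₀/D) + (r + σ²/2)T] / (σ√T)
   = [ln(131.8389/75.6623) + (0.0306 + 0.5·0.3958²)·3.6864] / (0.3958·√3.6864)
   = [0.555301 + 0.401555] / 0.759936 = 1.259127
d₂ = d₁ − σ√T = 1.259127 − 0.759936 = 0.499191
N(d₁) = 0.896008,  N(d₂) = 0.691178,  e^(−rT) = 0.893326
E₀ = V₀·N(d₁) − D·e^(−rT)·N(d₂)
   = 131.8389·0.896008 − 75.6623·0.893326·0.691178 = 71.411232
B₀ = V₀ − E₀ = 131.8389 − 71.411232 = 60.427668

E0=71.4112 B0=60.4277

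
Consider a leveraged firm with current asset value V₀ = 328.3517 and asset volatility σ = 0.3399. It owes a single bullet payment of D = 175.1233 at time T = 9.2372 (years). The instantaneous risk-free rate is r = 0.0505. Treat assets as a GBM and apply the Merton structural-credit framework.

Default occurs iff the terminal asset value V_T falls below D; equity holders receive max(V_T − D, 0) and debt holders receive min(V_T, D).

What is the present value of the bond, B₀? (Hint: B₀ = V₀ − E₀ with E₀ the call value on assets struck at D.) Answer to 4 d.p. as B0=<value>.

d₁ = [ln(V₀/D) + (r + σ²/2)T] / (σ√T)
   = [ln(328.3517/175.1233) + (0.0505 + 0.5·0.3399²)·9.2372] / (0.3399·√9.2372)
   = [0.628595 + 1.000075] / 1.033050 = 1.576564
d₂ = d₁ − σ√T = 1.576564 − 1.033050 = 0.543514
N(d₁) = 0.942552,  N(d₂) = 0.706612,  e^(−rT) = 0.627207
E₀ = V₀·N(d₁) − D·e^(−rT)·N(d₂)
   = 328.3517·0.942552 − 175.1233·0.627207·0.706612 = 231.875320
B₀ = V₀ − E₀ = 328.3517 − 231.875320 = 96.476380

B0=96.4764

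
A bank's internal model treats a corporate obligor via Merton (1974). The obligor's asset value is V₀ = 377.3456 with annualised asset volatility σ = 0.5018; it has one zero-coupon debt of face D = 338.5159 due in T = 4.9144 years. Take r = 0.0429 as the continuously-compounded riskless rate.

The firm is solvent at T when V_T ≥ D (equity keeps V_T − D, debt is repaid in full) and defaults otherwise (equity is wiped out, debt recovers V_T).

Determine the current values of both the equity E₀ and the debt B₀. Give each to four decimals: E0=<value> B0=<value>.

E0=194.0528 B0=183.2928

d₁ = [ln(V₀/D) + (r + σ²/2)T] / (σ√T)
   = [ln(377.3456/338.5159) + (0.0429 + 0.5·0.5018²)·4.9144] / (0.5018·√4.9144)
   = [0.108590 + 0.829559] / 1.112413 = 0.843346
d₂ = d₁ − σ√T = 0.843346 − 1.112413 = -0.269066
N(d₁) = 0.800483,  N(d₂) = 0.393939,  e^(−rT) = 0.809914
E₀ = V₀·N(d₁) − D·e^(−rT)·N(d₂)
   = 377.3456·0.800483 − 338.5159·0.809914·0.393939 = 194.052789
B₀ = V₀ − E₀ = 377.3456 − 194.052789 = 183.292811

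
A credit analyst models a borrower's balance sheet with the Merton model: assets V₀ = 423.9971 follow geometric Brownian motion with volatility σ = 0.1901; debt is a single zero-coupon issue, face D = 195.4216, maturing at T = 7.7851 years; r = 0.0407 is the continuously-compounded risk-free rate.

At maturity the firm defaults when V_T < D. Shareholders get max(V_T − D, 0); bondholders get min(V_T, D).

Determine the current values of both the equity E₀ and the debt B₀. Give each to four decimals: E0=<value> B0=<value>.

d₁ = [ln(V₀/D) + (r + σ²/2)T] / (σ√T)
   = [ln(423.9971/195.4216) + (0.0407 + 0.5·0.1901²)·7.7851] / (0.1901·√7.7851)
   = [0.774567 + 0.457523] / 0.530413 = 2.322888
d₂ = d₁ − σ√T = 2.322888 − 0.530413 = 1.792475
N(d₁) = 0.989907,  N(d₂) = 0.963472,  e^(−rT) = 0.728437
E₀ = V₀·N(d₁) − D·e^(−rT)·N(d₂)
   = 423.9971·0.989907 − 195.4216·0.728437·0.963472 = 282.565383
B₀ = V₀ − E₀ = 423.9971 − 282.565383 = 141.431717

E0=282.5654 B0=141.4317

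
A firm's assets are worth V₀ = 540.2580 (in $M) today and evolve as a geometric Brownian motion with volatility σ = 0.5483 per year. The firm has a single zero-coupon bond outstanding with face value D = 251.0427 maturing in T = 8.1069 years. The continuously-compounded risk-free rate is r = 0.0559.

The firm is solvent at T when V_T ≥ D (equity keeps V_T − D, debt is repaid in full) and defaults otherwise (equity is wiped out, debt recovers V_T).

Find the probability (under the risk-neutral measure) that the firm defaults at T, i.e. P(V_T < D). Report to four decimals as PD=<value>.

d₁ = [ln(V₀/D) + (r + σ²/2)T] / (σ√T)
   = [ln(540.2580/251.0427) + (0.0559 + 0.5·0.5483²)·8.1069] / (0.5483·√8.1069)
   = [0.766424 + 1.671776] / 1.561154 = 1.561794
d₂ = d₁ − σ√T = 1.561794 − 1.561154 = 0.000640
risk-neutral PD = N(−d₂) = N(-0.000640) = 0.499745

PD=0.4997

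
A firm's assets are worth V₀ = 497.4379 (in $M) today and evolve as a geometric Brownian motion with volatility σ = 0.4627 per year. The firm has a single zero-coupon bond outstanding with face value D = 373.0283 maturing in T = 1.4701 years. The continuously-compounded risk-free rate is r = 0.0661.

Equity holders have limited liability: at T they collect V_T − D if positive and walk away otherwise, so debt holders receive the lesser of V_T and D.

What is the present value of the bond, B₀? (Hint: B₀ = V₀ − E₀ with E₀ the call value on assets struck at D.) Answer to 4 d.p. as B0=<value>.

d₁ = [ln(V₀/D) + (r + σ²/2)T] / (σ√T)
   = [ln(497.4379/373.0283) + (0.0661 + 0.5·0.4627²)·1.4701] / (0.4627·√1.4701)
   = [0.287816 + 0.254541] / 0.561013 = 0.966747
d₂ = d₁ − σ√T = 0.966747 − 0.561013 = 0.405734
N(d₁) = 0.833165,  N(d₂) = 0.657531,  e^(−rT) = 0.907398
E₀ = V₀·N(d₁) − D·e^(−rT)·N(d₂)
   = 497.4379·0.833165 − 373.0283·0.907398·0.657531 = 191.883148
B₀ = V₀ − E₀ = 497.4379 − 191.883148 = 305.554752

B0=305.5548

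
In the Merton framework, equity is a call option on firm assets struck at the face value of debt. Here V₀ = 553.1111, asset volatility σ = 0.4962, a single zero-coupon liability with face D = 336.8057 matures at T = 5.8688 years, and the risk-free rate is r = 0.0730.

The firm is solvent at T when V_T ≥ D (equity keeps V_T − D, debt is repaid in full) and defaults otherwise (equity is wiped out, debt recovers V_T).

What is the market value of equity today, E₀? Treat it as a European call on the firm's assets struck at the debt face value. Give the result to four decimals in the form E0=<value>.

d₁ = [ln(V₀/D) + (r + σ²/2)T] / (σ√T)
   = [ln(553.1111/336.8057) + (0.0730 + 0.5·0.4962²)·5.8688] / (0.4962·√5.8688)
   = [0.496053 + 1.150914] / 1.202075 = 1.370104
d₂ = d₁ − σ√T = 1.370104 − 1.202075 = 0.168029
N(d₁) = 0.914673,  N(d₂) = 0.566720,  e^(−rT) = 0.651536
E₀ = V₀·N(d₁) − D·e^(−rT)·N(d₂)
   = 553.1111·0.914673 − 336.8057·0.651536·0.566720 = 381.554029

E0=381.5540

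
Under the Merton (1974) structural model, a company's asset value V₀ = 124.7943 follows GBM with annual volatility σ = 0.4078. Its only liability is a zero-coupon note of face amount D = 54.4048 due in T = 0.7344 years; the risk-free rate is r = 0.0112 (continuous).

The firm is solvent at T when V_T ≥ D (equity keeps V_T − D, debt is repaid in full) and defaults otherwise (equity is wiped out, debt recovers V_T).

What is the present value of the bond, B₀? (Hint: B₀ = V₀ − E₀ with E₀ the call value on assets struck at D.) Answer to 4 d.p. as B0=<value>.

d₁ = [ln(V₀/D) + (r + σ²/2)T] / (σ√T)
   = [ln(124.7943/54.4048) + (0.0112 + 0.5·0.4078²)·0.7344] / (0.4078·√0.7344)
   = [0.830214 + 0.069291] / 0.349473 = 2.573891
d₂ = d₁ − σ√T = 2.573891 − 0.349473 = 2.224418
N(d₁) = 0.994972,  N(d₂) = 0.986940,  e^(−rT) = 0.991808
E₀ = V₀·N(d₁) − D·e^(−rT)·N(d₂)
   = 124.7943·0.994972 − 54.4048·0.991808·0.986940 = 70.912397
B₀ = V₀ − E₀ = 124.7943 − 70.912397 = 53.881903

B0=53.8819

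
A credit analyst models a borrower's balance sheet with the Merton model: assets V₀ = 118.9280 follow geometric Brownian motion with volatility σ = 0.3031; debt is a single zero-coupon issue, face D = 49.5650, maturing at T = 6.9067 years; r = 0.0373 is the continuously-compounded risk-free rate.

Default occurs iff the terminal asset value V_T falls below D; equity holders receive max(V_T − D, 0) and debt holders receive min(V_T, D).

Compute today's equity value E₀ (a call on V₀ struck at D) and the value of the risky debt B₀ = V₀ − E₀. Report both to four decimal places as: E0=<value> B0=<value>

E0=82.3942 B0=36.5338

d₁ = [ln(V₀/D) + (r + σ²/2)T] / (σ√T)
   = [ln(118.9280/49.5650) + (0.0373 + 0.5·0.3031²)·6.9067] / (0.3031·√6.9067)
   = [0.875233 + 0.574878] / 0.796565 = 1.820455
d₂ = d₁ − σ√T = 1.820455 − 0.796565 = 1.023890
N(d₁) = 0.965655,  N(d₂) = 0.847056,  e^(−rT) = 0.772889
E₀ = V₀·N(d₁) − D·e^(−rT)·N(d₂)
   = 118.9280·0.965655 − 49.5650·0.772889·0.847056 = 82.394194
B₀ = V₀ − E₀ = 118.9280 − 82.394194 = 36.533806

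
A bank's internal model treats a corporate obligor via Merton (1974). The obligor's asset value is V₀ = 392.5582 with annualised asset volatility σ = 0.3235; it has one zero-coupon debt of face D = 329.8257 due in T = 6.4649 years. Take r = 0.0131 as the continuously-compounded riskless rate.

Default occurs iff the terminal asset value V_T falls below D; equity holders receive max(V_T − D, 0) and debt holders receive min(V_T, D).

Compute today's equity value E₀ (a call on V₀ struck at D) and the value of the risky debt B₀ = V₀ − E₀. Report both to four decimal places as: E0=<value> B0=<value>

d₁ = [ln(V₀/D) + (r + σ²/2)T] / (σ√T)
   = [ln(392.5582/329.8257) + (0.0131 + 0.5·0.3235²)·6.4649] / (0.3235·√6.4649)
   = [0.174120 + 0.422973] / 0.822537 = 0.725918
d₂ = d₁ − σ√T = 0.725918 − 0.822537 = -0.096619
N(d₁) = 0.766055,  N(d₂) = 0.461515,  e^(−rT) = 0.918797
E₀ = V₀·N(d₁) − D·e^(−rT)·N(d₂)
   = 392.5582·0.766055 − 329.8257·0.918797·0.461515 = 160.862648
B₀ = V₀ − E₀ = 392.5582 − 160.862648 = 231.695552

E0=160.8626 B0=231.6956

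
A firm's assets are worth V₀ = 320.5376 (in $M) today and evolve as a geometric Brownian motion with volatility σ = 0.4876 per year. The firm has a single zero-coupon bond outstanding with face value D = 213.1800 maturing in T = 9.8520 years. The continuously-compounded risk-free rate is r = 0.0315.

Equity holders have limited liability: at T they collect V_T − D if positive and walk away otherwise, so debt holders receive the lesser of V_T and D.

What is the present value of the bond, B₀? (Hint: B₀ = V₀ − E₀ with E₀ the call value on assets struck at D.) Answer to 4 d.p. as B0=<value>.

B0=94.7429

d₁ = [ln(V₀/D) + (r + σ²/2)T] / (σ√T)
   = [ln(320.5376/213.1800) + (0.0315 + 0.5·0.4876²)·9.8520] / (0.4876·√9.8520)
   = [0.407863 + 1.481513] / 1.530474 = 1.234504
d₂ = d₁ − σ√T = 1.234504 − 1.530474 = -0.295970
N(d₁) = 0.891492,  N(d₂) = 0.383626,  e^(−rT) = 0.733199
E₀ = V₀·N(d₁) − D·e^(−rT)·N(d₂)
   = 320.5376·0.891492 − 213.1800·0.733199·0.383626 = 225.794710
B₀ = V₀ − E₀ = 320.5376 − 225.794710 = 94.742890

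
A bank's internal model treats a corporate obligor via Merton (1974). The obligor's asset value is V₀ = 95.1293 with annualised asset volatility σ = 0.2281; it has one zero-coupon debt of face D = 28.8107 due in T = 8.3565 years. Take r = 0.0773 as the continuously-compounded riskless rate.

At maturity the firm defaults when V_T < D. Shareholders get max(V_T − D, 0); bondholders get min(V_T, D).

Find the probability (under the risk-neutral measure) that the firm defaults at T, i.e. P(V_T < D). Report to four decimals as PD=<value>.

PD=0.0069

d₁ = [ln(V₀/D) + (r + σ²/2)T] / (σ√T)
   = [ln(95.1293/28.8107) + (0.0773 + 0.5·0.2281²)·8.3565] / (0.2281·√8.3565)
   = [1.194490 + 0.863350] / 0.659383 = 3.120859
d₂ = d₁ − σ√T = 3.120859 − 0.659383 = 2.461477
risk-neutral PD = N(−d₂) = N(-2.461477) = 0.006918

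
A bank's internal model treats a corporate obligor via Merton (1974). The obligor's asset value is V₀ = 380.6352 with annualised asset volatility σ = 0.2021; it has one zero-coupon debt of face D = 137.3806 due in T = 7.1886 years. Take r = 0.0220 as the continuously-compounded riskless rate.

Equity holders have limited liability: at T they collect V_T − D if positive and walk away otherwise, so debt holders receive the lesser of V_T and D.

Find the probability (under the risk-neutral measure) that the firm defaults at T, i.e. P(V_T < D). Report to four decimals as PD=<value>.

PD=0.0286

d₁ = [ln(V₀/D) + (r + σ²/2)T] / (σ√T)
   = [ln(380.6352/137.3806) + (0.0220 + 0.5·0.2021²)·7.1886] / (0.2021·√7.1886)
   = [1.019086 + 0.304956] / 0.541862 = 2.443506
d₂ = d₁ − σ√T = 2.443506 − 0.541862 = 1.901645
risk-neutral PD = N(−d₂) = N(-1.901645) = 0.028609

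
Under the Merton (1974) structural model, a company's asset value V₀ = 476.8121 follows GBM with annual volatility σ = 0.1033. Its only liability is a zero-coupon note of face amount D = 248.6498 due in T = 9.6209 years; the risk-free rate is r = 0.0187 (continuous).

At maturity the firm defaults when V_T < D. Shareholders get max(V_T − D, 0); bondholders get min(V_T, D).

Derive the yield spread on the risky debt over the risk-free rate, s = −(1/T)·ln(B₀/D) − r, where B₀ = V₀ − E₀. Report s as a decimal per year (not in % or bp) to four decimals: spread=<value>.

d₁ = [ln(V₀/D) + (r + σ²/2)T] / (σ√T)
   = [ln(476.8121/248.6498) + (0.0187 + 0.5·0.1033²)·9.6209] / (0.1033·√9.6209)
   = [0.651077 + 0.231243] / 0.320412 = 2.753707
d₂ = d₁ − σ√T = 2.753707 − 0.320412 = 2.433296
N(d₁) = 0.997054,  N(d₂) = 0.992519,  e^(−rT) = 0.835345
E₀ = V₀·N(d₁) − D·e^(−rT)·N(d₂)
   = 476.8121·0.997054 − 248.6498·0.835345·0.992519 = 269.252888
B₀ = V₀ − E₀ = 476.8121 − 269.252888 = 207.559212
spread = −(1/T)·ln(B₀/D) − r = −(1/9.6209)·ln(207.559212/248.6498) − 0.0187 = 0.00007463

spread=0.0001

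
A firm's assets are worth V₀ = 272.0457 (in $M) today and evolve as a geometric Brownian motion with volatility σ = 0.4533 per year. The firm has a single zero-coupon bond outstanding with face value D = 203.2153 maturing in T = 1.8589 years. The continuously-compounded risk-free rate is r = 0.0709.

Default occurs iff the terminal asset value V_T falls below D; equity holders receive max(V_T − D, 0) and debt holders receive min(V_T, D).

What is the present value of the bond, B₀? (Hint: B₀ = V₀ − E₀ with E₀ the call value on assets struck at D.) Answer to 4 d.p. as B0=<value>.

B0=158.7187

d₁ = [ln(V₀/D) + (r + σ²/2)T] / (σ√T)
   = [ln(272.0457/203.2153) + (0.0709 + 0.5·0.4533²)·1.8589] / (0.4533·√1.8589)
   = [0.291704 + 0.322780] / 0.618036 = 0.994253
d₂ = d₁ − σ√T = 0.994253 − 0.618036 = 0.376217
N(d₁) = 0.839950,  N(d₂) = 0.646622,  e^(−rT) = 0.876520
E₀ = V₀·N(d₁) − D·e^(−rT)·N(d₂)
   = 272.0457·0.839950 − 203.2153·0.876520·0.646622 = 113.327031
B₀ = V₀ − E₀ = 272.0457 − 113.327031 = 158.718669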